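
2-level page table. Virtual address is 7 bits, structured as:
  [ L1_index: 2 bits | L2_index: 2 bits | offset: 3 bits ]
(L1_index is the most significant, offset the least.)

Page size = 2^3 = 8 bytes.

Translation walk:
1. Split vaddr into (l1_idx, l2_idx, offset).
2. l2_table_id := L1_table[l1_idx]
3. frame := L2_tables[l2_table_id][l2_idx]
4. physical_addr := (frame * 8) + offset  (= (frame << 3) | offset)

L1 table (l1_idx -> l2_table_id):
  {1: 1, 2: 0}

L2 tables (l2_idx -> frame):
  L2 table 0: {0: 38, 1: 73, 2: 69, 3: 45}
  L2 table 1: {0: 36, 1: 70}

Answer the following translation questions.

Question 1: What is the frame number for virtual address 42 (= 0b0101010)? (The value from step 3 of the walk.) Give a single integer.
vaddr = 42: l1_idx=1, l2_idx=1
L1[1] = 1; L2[1][1] = 70

Answer: 70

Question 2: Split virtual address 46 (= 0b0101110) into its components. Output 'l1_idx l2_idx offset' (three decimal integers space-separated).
Answer: 1 1 6

Derivation:
vaddr = 46 = 0b0101110
  top 2 bits -> l1_idx = 1
  next 2 bits -> l2_idx = 1
  bottom 3 bits -> offset = 6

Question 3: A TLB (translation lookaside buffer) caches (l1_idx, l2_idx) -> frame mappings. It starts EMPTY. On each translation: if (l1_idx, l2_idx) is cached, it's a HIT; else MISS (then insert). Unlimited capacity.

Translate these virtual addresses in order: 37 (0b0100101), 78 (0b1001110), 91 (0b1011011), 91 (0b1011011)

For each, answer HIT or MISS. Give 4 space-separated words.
vaddr=37: (1,0) not in TLB -> MISS, insert
vaddr=78: (2,1) not in TLB -> MISS, insert
vaddr=91: (2,3) not in TLB -> MISS, insert
vaddr=91: (2,3) in TLB -> HIT

Answer: MISS MISS MISS HIT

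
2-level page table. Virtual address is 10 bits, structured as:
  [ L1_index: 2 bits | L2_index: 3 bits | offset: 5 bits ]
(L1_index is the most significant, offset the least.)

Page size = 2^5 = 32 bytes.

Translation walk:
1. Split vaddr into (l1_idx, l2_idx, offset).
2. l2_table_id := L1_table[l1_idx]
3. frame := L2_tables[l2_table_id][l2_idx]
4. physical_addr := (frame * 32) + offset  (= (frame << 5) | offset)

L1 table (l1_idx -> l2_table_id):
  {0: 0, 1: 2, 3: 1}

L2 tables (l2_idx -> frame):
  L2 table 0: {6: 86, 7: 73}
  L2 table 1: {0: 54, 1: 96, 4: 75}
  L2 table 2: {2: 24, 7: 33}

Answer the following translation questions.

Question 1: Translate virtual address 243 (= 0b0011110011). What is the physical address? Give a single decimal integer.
vaddr = 243 = 0b0011110011
Split: l1_idx=0, l2_idx=7, offset=19
L1[0] = 0
L2[0][7] = 73
paddr = 73 * 32 + 19 = 2355

Answer: 2355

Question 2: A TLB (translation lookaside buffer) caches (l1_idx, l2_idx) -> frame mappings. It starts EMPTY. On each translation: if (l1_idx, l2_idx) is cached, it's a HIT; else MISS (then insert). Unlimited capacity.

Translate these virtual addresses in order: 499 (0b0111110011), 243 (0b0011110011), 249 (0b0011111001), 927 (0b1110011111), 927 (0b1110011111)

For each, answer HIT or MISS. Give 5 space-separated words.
Answer: MISS MISS HIT MISS HIT

Derivation:
vaddr=499: (1,7) not in TLB -> MISS, insert
vaddr=243: (0,7) not in TLB -> MISS, insert
vaddr=249: (0,7) in TLB -> HIT
vaddr=927: (3,4) not in TLB -> MISS, insert
vaddr=927: (3,4) in TLB -> HIT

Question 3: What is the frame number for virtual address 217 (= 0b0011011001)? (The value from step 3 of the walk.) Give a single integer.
vaddr = 217: l1_idx=0, l2_idx=6
L1[0] = 0; L2[0][6] = 86

Answer: 86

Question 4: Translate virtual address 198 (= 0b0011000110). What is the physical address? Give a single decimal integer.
Answer: 2758

Derivation:
vaddr = 198 = 0b0011000110
Split: l1_idx=0, l2_idx=6, offset=6
L1[0] = 0
L2[0][6] = 86
paddr = 86 * 32 + 6 = 2758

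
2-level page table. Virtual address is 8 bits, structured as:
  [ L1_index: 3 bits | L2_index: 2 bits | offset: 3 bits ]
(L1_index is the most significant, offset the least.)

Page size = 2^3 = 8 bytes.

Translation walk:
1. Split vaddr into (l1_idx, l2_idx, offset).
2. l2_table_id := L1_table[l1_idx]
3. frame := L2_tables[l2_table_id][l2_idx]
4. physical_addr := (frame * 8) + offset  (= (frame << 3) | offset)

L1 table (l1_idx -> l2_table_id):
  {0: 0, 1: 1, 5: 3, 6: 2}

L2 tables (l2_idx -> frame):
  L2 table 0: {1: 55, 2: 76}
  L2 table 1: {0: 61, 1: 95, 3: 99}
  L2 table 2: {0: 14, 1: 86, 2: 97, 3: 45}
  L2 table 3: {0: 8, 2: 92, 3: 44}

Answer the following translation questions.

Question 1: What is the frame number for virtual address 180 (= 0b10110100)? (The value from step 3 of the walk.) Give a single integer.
vaddr = 180: l1_idx=5, l2_idx=2
L1[5] = 3; L2[3][2] = 92

Answer: 92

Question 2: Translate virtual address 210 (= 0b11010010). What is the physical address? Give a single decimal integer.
vaddr = 210 = 0b11010010
Split: l1_idx=6, l2_idx=2, offset=2
L1[6] = 2
L2[2][2] = 97
paddr = 97 * 8 + 2 = 778

Answer: 778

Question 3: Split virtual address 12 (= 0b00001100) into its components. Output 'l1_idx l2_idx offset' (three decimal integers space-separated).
vaddr = 12 = 0b00001100
  top 3 bits -> l1_idx = 0
  next 2 bits -> l2_idx = 1
  bottom 3 bits -> offset = 4

Answer: 0 1 4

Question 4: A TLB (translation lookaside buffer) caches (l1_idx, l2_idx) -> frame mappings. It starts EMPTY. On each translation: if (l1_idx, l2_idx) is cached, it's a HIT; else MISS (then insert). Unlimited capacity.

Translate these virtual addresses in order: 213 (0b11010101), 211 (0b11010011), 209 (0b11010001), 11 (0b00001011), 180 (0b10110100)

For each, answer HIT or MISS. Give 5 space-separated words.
vaddr=213: (6,2) not in TLB -> MISS, insert
vaddr=211: (6,2) in TLB -> HIT
vaddr=209: (6,2) in TLB -> HIT
vaddr=11: (0,1) not in TLB -> MISS, insert
vaddr=180: (5,2) not in TLB -> MISS, insert

Answer: MISS HIT HIT MISS MISS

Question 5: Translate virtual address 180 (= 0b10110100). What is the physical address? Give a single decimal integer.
vaddr = 180 = 0b10110100
Split: l1_idx=5, l2_idx=2, offset=4
L1[5] = 3
L2[3][2] = 92
paddr = 92 * 8 + 4 = 740

Answer: 740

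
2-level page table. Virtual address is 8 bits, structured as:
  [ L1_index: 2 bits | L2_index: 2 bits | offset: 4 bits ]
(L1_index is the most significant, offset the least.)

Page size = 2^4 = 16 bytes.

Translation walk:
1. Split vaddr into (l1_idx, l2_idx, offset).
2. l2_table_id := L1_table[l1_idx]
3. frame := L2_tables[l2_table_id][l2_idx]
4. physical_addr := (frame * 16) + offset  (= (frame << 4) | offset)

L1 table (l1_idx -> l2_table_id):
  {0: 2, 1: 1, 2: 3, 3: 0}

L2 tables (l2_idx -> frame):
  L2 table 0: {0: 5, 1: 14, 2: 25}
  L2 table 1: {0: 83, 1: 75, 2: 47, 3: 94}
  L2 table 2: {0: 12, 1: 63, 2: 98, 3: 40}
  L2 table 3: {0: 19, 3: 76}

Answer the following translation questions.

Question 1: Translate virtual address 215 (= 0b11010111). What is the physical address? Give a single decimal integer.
Answer: 231

Derivation:
vaddr = 215 = 0b11010111
Split: l1_idx=3, l2_idx=1, offset=7
L1[3] = 0
L2[0][1] = 14
paddr = 14 * 16 + 7 = 231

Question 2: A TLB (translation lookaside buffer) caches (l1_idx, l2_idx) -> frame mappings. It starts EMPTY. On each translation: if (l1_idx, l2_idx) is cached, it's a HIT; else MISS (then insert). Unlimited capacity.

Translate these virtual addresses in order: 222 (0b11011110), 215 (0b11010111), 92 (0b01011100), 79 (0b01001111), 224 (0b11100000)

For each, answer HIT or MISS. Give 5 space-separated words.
vaddr=222: (3,1) not in TLB -> MISS, insert
vaddr=215: (3,1) in TLB -> HIT
vaddr=92: (1,1) not in TLB -> MISS, insert
vaddr=79: (1,0) not in TLB -> MISS, insert
vaddr=224: (3,2) not in TLB -> MISS, insert

Answer: MISS HIT MISS MISS MISS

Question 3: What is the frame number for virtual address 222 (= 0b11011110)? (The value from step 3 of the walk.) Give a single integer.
Answer: 14

Derivation:
vaddr = 222: l1_idx=3, l2_idx=1
L1[3] = 0; L2[0][1] = 14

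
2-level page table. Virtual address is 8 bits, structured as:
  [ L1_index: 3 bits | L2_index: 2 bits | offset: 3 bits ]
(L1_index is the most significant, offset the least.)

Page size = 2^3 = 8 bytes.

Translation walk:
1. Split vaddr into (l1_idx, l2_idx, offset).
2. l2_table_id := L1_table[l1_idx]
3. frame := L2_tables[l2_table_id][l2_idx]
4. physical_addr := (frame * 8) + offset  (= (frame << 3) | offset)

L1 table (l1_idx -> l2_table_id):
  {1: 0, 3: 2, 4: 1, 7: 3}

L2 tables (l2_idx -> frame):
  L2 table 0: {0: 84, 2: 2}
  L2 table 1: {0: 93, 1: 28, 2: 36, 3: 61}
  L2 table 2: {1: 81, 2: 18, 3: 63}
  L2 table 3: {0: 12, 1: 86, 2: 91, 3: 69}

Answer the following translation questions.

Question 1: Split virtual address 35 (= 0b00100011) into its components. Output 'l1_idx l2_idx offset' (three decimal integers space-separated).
Answer: 1 0 3

Derivation:
vaddr = 35 = 0b00100011
  top 3 bits -> l1_idx = 1
  next 2 bits -> l2_idx = 0
  bottom 3 bits -> offset = 3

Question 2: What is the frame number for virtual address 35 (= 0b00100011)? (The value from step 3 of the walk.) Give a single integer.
Answer: 84

Derivation:
vaddr = 35: l1_idx=1, l2_idx=0
L1[1] = 0; L2[0][0] = 84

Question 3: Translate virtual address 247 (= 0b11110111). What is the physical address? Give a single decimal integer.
vaddr = 247 = 0b11110111
Split: l1_idx=7, l2_idx=2, offset=7
L1[7] = 3
L2[3][2] = 91
paddr = 91 * 8 + 7 = 735

Answer: 735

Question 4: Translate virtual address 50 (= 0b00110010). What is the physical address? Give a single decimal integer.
vaddr = 50 = 0b00110010
Split: l1_idx=1, l2_idx=2, offset=2
L1[1] = 0
L2[0][2] = 2
paddr = 2 * 8 + 2 = 18

Answer: 18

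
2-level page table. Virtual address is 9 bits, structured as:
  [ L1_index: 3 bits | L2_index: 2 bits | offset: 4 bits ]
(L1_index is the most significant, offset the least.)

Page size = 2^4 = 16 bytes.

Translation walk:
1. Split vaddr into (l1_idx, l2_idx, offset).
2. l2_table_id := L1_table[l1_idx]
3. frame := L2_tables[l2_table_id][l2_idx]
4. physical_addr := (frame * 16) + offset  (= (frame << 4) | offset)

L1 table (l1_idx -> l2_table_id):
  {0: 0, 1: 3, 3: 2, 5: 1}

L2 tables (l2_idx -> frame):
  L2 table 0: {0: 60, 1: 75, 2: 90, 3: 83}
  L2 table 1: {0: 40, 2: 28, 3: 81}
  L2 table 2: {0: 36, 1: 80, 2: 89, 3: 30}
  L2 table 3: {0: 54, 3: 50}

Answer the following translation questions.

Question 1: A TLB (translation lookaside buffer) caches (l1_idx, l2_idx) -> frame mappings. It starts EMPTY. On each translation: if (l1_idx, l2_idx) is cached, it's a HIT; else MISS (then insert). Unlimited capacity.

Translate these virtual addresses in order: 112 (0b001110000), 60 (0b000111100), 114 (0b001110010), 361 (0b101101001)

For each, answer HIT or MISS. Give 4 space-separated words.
vaddr=112: (1,3) not in TLB -> MISS, insert
vaddr=60: (0,3) not in TLB -> MISS, insert
vaddr=114: (1,3) in TLB -> HIT
vaddr=361: (5,2) not in TLB -> MISS, insert

Answer: MISS MISS HIT MISS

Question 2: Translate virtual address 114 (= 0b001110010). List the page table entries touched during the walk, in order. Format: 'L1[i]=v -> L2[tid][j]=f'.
vaddr = 114 = 0b001110010
Split: l1_idx=1, l2_idx=3, offset=2

Answer: L1[1]=3 -> L2[3][3]=50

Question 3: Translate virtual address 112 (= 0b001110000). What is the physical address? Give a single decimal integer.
vaddr = 112 = 0b001110000
Split: l1_idx=1, l2_idx=3, offset=0
L1[1] = 3
L2[3][3] = 50
paddr = 50 * 16 + 0 = 800

Answer: 800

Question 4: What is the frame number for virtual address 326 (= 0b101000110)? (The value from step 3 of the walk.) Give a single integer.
vaddr = 326: l1_idx=5, l2_idx=0
L1[5] = 1; L2[1][0] = 40

Answer: 40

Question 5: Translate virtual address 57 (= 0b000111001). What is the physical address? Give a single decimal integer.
Answer: 1337

Derivation:
vaddr = 57 = 0b000111001
Split: l1_idx=0, l2_idx=3, offset=9
L1[0] = 0
L2[0][3] = 83
paddr = 83 * 16 + 9 = 1337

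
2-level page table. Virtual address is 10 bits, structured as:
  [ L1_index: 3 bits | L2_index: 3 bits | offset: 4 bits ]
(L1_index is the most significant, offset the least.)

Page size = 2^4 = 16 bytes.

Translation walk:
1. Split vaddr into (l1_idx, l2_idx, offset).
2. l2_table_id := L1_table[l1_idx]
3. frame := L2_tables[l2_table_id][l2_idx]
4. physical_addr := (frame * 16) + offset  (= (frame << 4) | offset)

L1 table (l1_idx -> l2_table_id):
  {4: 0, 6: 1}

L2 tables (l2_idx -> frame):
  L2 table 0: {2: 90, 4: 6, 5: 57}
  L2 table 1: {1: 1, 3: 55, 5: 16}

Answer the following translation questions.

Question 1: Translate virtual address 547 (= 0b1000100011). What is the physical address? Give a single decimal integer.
Answer: 1443

Derivation:
vaddr = 547 = 0b1000100011
Split: l1_idx=4, l2_idx=2, offset=3
L1[4] = 0
L2[0][2] = 90
paddr = 90 * 16 + 3 = 1443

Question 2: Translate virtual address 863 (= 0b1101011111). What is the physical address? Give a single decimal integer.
vaddr = 863 = 0b1101011111
Split: l1_idx=6, l2_idx=5, offset=15
L1[6] = 1
L2[1][5] = 16
paddr = 16 * 16 + 15 = 271

Answer: 271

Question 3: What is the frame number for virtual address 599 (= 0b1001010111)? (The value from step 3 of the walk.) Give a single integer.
Answer: 57

Derivation:
vaddr = 599: l1_idx=4, l2_idx=5
L1[4] = 0; L2[0][5] = 57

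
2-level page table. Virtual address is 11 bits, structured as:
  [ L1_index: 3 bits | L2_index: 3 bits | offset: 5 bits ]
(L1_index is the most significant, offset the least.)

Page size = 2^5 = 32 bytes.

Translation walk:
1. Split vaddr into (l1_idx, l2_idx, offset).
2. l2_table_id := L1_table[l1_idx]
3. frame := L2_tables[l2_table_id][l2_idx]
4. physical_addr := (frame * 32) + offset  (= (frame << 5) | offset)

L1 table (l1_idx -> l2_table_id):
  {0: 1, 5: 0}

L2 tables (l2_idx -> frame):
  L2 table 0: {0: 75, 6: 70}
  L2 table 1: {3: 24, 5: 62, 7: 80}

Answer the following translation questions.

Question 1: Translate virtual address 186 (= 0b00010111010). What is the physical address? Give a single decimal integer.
Answer: 2010

Derivation:
vaddr = 186 = 0b00010111010
Split: l1_idx=0, l2_idx=5, offset=26
L1[0] = 1
L2[1][5] = 62
paddr = 62 * 32 + 26 = 2010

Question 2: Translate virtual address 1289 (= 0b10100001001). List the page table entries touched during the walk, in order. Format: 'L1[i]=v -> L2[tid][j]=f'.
vaddr = 1289 = 0b10100001001
Split: l1_idx=5, l2_idx=0, offset=9

Answer: L1[5]=0 -> L2[0][0]=75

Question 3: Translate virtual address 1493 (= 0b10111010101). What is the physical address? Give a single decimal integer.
vaddr = 1493 = 0b10111010101
Split: l1_idx=5, l2_idx=6, offset=21
L1[5] = 0
L2[0][6] = 70
paddr = 70 * 32 + 21 = 2261

Answer: 2261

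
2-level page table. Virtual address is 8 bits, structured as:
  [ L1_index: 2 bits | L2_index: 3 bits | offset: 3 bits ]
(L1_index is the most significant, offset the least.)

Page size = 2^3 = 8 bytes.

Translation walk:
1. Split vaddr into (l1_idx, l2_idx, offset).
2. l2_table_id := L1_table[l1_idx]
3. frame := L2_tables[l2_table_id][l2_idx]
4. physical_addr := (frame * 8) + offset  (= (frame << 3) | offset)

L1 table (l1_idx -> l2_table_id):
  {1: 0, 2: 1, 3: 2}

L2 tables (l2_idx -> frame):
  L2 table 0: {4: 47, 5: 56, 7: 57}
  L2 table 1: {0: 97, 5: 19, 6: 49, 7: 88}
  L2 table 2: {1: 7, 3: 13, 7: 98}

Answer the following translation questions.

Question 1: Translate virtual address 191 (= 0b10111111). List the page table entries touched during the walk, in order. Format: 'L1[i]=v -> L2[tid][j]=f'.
vaddr = 191 = 0b10111111
Split: l1_idx=2, l2_idx=7, offset=7

Answer: L1[2]=1 -> L2[1][7]=88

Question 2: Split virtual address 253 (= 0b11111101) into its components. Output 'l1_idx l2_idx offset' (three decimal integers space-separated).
vaddr = 253 = 0b11111101
  top 2 bits -> l1_idx = 3
  next 3 bits -> l2_idx = 7
  bottom 3 bits -> offset = 5

Answer: 3 7 5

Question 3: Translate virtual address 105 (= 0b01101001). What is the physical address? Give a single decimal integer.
vaddr = 105 = 0b01101001
Split: l1_idx=1, l2_idx=5, offset=1
L1[1] = 0
L2[0][5] = 56
paddr = 56 * 8 + 1 = 449

Answer: 449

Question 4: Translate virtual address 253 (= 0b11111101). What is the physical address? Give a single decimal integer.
Answer: 789

Derivation:
vaddr = 253 = 0b11111101
Split: l1_idx=3, l2_idx=7, offset=5
L1[3] = 2
L2[2][7] = 98
paddr = 98 * 8 + 5 = 789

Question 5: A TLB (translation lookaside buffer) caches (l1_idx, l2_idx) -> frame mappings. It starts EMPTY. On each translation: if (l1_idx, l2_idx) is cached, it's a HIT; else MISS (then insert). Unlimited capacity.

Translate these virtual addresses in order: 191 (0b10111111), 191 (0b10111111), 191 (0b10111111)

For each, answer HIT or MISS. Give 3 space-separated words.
vaddr=191: (2,7) not in TLB -> MISS, insert
vaddr=191: (2,7) in TLB -> HIT
vaddr=191: (2,7) in TLB -> HIT

Answer: MISS HIT HIT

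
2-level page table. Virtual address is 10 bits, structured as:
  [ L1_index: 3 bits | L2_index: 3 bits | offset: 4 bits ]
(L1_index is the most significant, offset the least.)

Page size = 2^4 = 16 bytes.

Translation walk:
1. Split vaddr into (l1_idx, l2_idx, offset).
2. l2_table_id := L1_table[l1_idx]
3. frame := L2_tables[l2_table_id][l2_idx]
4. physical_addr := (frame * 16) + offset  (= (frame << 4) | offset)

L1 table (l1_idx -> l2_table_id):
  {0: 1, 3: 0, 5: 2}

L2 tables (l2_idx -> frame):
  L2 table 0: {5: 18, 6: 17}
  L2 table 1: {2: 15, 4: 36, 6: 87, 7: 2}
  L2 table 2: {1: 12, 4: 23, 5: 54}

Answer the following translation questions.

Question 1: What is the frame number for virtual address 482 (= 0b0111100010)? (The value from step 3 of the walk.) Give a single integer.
vaddr = 482: l1_idx=3, l2_idx=6
L1[3] = 0; L2[0][6] = 17

Answer: 17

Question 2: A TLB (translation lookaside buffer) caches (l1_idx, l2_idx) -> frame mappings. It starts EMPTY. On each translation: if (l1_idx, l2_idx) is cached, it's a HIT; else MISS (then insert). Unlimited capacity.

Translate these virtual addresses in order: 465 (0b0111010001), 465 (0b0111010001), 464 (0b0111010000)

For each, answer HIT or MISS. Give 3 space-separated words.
Answer: MISS HIT HIT

Derivation:
vaddr=465: (3,5) not in TLB -> MISS, insert
vaddr=465: (3,5) in TLB -> HIT
vaddr=464: (3,5) in TLB -> HIT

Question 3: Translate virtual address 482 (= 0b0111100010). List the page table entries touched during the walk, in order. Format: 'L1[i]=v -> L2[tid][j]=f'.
vaddr = 482 = 0b0111100010
Split: l1_idx=3, l2_idx=6, offset=2

Answer: L1[3]=0 -> L2[0][6]=17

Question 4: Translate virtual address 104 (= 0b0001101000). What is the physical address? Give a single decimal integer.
vaddr = 104 = 0b0001101000
Split: l1_idx=0, l2_idx=6, offset=8
L1[0] = 1
L2[1][6] = 87
paddr = 87 * 16 + 8 = 1400

Answer: 1400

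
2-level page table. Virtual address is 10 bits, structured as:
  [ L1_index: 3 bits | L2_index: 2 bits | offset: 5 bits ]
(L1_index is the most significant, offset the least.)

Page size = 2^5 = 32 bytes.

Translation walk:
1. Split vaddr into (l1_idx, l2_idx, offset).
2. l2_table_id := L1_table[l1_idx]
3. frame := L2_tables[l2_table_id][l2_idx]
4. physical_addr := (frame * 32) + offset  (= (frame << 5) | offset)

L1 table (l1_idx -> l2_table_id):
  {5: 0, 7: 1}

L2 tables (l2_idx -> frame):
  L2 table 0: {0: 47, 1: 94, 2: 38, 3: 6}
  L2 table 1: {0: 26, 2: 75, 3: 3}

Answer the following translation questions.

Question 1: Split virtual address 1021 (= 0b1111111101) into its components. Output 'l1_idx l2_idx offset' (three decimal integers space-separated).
Answer: 7 3 29

Derivation:
vaddr = 1021 = 0b1111111101
  top 3 bits -> l1_idx = 7
  next 2 bits -> l2_idx = 3
  bottom 5 bits -> offset = 29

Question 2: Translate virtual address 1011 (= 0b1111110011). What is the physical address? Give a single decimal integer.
vaddr = 1011 = 0b1111110011
Split: l1_idx=7, l2_idx=3, offset=19
L1[7] = 1
L2[1][3] = 3
paddr = 3 * 32 + 19 = 115

Answer: 115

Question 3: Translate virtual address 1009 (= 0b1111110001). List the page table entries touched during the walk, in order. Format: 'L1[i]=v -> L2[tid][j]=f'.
vaddr = 1009 = 0b1111110001
Split: l1_idx=7, l2_idx=3, offset=17

Answer: L1[7]=1 -> L2[1][3]=3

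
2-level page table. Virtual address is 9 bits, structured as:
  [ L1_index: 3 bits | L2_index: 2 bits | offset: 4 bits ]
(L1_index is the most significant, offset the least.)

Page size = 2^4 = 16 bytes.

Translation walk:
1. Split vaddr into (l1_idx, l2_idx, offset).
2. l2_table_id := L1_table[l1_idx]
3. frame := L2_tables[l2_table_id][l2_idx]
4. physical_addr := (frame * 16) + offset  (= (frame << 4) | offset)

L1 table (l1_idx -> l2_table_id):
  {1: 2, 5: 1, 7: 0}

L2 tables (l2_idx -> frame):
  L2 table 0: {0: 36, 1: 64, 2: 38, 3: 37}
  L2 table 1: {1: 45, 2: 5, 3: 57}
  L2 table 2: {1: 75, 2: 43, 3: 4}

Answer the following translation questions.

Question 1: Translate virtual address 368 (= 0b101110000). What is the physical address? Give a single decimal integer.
Answer: 912

Derivation:
vaddr = 368 = 0b101110000
Split: l1_idx=5, l2_idx=3, offset=0
L1[5] = 1
L2[1][3] = 57
paddr = 57 * 16 + 0 = 912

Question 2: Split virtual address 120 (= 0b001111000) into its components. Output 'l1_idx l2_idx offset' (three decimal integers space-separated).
Answer: 1 3 8

Derivation:
vaddr = 120 = 0b001111000
  top 3 bits -> l1_idx = 1
  next 2 bits -> l2_idx = 3
  bottom 4 bits -> offset = 8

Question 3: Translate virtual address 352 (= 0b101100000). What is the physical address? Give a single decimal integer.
Answer: 80

Derivation:
vaddr = 352 = 0b101100000
Split: l1_idx=5, l2_idx=2, offset=0
L1[5] = 1
L2[1][2] = 5
paddr = 5 * 16 + 0 = 80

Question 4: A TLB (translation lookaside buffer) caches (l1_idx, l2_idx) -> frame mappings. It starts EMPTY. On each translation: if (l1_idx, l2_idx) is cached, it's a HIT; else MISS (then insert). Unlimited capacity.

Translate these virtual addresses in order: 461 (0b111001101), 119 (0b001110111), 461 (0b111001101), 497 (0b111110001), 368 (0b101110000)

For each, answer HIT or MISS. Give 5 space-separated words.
Answer: MISS MISS HIT MISS MISS

Derivation:
vaddr=461: (7,0) not in TLB -> MISS, insert
vaddr=119: (1,3) not in TLB -> MISS, insert
vaddr=461: (7,0) in TLB -> HIT
vaddr=497: (7,3) not in TLB -> MISS, insert
vaddr=368: (5,3) not in TLB -> MISS, insert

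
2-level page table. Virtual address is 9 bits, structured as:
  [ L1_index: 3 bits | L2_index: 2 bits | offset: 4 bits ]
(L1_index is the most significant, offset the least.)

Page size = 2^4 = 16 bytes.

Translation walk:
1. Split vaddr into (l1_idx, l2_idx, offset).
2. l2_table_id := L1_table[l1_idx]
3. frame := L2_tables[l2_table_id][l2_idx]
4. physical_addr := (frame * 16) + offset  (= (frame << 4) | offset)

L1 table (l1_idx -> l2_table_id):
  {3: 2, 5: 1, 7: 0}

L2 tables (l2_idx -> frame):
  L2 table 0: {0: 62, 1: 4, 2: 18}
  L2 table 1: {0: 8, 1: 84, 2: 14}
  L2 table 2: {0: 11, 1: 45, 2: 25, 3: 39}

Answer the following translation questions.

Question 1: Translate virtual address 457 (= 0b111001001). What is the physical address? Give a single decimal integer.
vaddr = 457 = 0b111001001
Split: l1_idx=7, l2_idx=0, offset=9
L1[7] = 0
L2[0][0] = 62
paddr = 62 * 16 + 9 = 1001

Answer: 1001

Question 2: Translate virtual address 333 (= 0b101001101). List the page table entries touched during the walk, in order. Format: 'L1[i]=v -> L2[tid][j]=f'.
vaddr = 333 = 0b101001101
Split: l1_idx=5, l2_idx=0, offset=13

Answer: L1[5]=1 -> L2[1][0]=8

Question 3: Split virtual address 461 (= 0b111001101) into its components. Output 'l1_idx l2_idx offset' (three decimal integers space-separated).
Answer: 7 0 13

Derivation:
vaddr = 461 = 0b111001101
  top 3 bits -> l1_idx = 7
  next 2 bits -> l2_idx = 0
  bottom 4 bits -> offset = 13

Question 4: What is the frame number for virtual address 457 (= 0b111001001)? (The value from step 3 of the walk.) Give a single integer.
vaddr = 457: l1_idx=7, l2_idx=0
L1[7] = 0; L2[0][0] = 62

Answer: 62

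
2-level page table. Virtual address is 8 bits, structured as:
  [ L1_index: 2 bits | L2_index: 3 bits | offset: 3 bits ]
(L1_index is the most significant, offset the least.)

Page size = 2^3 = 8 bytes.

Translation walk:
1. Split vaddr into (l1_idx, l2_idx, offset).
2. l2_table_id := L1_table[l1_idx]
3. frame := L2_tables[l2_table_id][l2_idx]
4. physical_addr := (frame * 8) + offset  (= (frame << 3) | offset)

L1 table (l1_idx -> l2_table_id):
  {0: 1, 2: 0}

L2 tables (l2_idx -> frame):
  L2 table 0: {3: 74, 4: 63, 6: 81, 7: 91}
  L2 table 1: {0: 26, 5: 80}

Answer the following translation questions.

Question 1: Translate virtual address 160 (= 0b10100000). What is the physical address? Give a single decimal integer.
vaddr = 160 = 0b10100000
Split: l1_idx=2, l2_idx=4, offset=0
L1[2] = 0
L2[0][4] = 63
paddr = 63 * 8 + 0 = 504

Answer: 504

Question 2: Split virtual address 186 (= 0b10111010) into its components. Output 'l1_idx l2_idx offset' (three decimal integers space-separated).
Answer: 2 7 2

Derivation:
vaddr = 186 = 0b10111010
  top 2 bits -> l1_idx = 2
  next 3 bits -> l2_idx = 7
  bottom 3 bits -> offset = 2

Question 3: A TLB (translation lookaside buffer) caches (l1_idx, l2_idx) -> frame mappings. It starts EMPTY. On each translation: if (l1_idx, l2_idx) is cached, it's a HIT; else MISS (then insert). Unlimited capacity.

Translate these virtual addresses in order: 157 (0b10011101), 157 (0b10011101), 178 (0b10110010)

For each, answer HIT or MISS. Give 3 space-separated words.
Answer: MISS HIT MISS

Derivation:
vaddr=157: (2,3) not in TLB -> MISS, insert
vaddr=157: (2,3) in TLB -> HIT
vaddr=178: (2,6) not in TLB -> MISS, insert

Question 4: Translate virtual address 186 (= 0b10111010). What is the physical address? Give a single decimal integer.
vaddr = 186 = 0b10111010
Split: l1_idx=2, l2_idx=7, offset=2
L1[2] = 0
L2[0][7] = 91
paddr = 91 * 8 + 2 = 730

Answer: 730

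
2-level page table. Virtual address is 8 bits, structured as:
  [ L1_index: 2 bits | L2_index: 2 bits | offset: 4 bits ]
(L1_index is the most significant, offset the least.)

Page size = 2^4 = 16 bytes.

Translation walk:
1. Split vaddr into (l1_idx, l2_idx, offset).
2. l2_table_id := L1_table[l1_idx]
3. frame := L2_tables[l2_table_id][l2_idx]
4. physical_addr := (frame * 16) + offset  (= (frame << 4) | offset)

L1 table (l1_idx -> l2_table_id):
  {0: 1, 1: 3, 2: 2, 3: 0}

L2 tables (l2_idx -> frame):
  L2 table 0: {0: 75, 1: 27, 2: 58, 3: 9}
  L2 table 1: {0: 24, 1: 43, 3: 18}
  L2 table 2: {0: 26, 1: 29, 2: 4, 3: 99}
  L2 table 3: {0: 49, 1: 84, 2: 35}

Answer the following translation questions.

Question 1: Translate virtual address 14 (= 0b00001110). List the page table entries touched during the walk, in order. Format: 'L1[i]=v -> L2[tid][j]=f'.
vaddr = 14 = 0b00001110
Split: l1_idx=0, l2_idx=0, offset=14

Answer: L1[0]=1 -> L2[1][0]=24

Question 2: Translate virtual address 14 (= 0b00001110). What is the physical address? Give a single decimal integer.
Answer: 398

Derivation:
vaddr = 14 = 0b00001110
Split: l1_idx=0, l2_idx=0, offset=14
L1[0] = 1
L2[1][0] = 24
paddr = 24 * 16 + 14 = 398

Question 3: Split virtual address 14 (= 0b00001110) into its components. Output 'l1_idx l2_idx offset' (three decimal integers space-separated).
vaddr = 14 = 0b00001110
  top 2 bits -> l1_idx = 0
  next 2 bits -> l2_idx = 0
  bottom 4 bits -> offset = 14

Answer: 0 0 14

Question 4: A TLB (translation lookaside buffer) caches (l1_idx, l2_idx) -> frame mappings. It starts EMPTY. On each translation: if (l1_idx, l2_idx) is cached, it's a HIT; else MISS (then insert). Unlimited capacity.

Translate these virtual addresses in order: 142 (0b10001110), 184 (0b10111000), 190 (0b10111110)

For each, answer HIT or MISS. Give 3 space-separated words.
vaddr=142: (2,0) not in TLB -> MISS, insert
vaddr=184: (2,3) not in TLB -> MISS, insert
vaddr=190: (2,3) in TLB -> HIT

Answer: MISS MISS HIT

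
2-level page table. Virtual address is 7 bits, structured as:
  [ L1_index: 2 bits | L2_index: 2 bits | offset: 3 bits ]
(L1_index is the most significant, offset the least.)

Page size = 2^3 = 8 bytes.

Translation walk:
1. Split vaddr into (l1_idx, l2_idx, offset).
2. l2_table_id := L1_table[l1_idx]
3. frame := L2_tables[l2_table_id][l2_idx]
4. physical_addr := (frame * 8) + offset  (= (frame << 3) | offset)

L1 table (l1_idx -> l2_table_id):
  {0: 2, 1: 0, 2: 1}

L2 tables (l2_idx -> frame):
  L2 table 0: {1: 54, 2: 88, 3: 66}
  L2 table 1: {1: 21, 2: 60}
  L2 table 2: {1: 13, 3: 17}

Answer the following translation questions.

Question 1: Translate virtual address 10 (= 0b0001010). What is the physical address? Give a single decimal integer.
Answer: 106

Derivation:
vaddr = 10 = 0b0001010
Split: l1_idx=0, l2_idx=1, offset=2
L1[0] = 2
L2[2][1] = 13
paddr = 13 * 8 + 2 = 106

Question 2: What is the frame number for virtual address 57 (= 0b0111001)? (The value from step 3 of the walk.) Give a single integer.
Answer: 66

Derivation:
vaddr = 57: l1_idx=1, l2_idx=3
L1[1] = 0; L2[0][3] = 66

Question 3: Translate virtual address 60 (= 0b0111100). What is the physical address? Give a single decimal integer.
vaddr = 60 = 0b0111100
Split: l1_idx=1, l2_idx=3, offset=4
L1[1] = 0
L2[0][3] = 66
paddr = 66 * 8 + 4 = 532

Answer: 532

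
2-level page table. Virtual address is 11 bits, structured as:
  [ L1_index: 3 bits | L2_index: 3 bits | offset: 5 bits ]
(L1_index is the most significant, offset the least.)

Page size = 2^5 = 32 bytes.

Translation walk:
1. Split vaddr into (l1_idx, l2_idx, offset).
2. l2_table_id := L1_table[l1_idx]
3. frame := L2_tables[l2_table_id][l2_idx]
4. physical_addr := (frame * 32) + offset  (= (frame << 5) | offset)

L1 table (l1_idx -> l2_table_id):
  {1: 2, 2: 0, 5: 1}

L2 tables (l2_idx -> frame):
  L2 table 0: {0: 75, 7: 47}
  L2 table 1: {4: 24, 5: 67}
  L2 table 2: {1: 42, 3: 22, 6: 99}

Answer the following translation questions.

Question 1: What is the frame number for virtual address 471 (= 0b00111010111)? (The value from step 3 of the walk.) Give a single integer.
Answer: 99

Derivation:
vaddr = 471: l1_idx=1, l2_idx=6
L1[1] = 2; L2[2][6] = 99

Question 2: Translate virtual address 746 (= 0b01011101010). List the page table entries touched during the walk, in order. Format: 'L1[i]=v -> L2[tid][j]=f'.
vaddr = 746 = 0b01011101010
Split: l1_idx=2, l2_idx=7, offset=10

Answer: L1[2]=0 -> L2[0][7]=47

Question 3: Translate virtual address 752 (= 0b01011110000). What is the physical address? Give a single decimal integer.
vaddr = 752 = 0b01011110000
Split: l1_idx=2, l2_idx=7, offset=16
L1[2] = 0
L2[0][7] = 47
paddr = 47 * 32 + 16 = 1520

Answer: 1520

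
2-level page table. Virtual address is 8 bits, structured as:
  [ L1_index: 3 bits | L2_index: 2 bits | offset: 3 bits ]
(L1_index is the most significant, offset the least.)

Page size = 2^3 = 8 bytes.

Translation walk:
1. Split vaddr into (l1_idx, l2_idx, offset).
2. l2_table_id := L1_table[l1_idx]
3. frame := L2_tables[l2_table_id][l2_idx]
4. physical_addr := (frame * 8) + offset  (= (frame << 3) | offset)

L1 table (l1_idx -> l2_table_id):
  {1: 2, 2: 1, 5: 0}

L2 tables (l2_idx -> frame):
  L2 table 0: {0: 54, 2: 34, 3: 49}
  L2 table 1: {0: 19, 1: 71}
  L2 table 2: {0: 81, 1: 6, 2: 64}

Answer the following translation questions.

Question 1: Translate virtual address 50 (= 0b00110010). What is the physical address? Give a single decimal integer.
vaddr = 50 = 0b00110010
Split: l1_idx=1, l2_idx=2, offset=2
L1[1] = 2
L2[2][2] = 64
paddr = 64 * 8 + 2 = 514

Answer: 514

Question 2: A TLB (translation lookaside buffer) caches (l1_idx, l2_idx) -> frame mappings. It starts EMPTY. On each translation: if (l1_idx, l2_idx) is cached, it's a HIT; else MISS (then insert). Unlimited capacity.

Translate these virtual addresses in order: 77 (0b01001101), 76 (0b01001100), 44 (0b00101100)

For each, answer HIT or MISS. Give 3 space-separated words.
Answer: MISS HIT MISS

Derivation:
vaddr=77: (2,1) not in TLB -> MISS, insert
vaddr=76: (2,1) in TLB -> HIT
vaddr=44: (1,1) not in TLB -> MISS, insert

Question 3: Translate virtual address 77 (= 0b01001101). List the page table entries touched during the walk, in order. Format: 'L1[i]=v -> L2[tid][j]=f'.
Answer: L1[2]=1 -> L2[1][1]=71

Derivation:
vaddr = 77 = 0b01001101
Split: l1_idx=2, l2_idx=1, offset=5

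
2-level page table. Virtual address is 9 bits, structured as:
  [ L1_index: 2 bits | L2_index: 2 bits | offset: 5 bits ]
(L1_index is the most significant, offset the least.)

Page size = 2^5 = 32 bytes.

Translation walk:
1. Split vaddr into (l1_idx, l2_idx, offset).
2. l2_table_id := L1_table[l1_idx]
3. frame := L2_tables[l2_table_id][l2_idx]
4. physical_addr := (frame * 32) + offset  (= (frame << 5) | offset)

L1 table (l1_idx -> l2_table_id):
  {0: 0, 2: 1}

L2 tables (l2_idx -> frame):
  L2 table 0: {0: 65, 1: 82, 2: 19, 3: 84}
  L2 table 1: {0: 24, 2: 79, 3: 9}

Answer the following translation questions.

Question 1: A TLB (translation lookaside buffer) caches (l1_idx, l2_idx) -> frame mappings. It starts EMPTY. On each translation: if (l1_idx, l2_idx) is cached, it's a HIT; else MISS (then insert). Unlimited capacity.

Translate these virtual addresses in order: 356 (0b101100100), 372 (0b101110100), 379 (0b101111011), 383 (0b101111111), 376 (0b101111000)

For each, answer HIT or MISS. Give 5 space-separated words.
Answer: MISS HIT HIT HIT HIT

Derivation:
vaddr=356: (2,3) not in TLB -> MISS, insert
vaddr=372: (2,3) in TLB -> HIT
vaddr=379: (2,3) in TLB -> HIT
vaddr=383: (2,3) in TLB -> HIT
vaddr=376: (2,3) in TLB -> HIT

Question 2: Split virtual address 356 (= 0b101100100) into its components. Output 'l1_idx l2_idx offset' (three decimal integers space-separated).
Answer: 2 3 4

Derivation:
vaddr = 356 = 0b101100100
  top 2 bits -> l1_idx = 2
  next 2 bits -> l2_idx = 3
  bottom 5 bits -> offset = 4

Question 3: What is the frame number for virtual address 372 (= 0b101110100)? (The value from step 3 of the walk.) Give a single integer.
vaddr = 372: l1_idx=2, l2_idx=3
L1[2] = 1; L2[1][3] = 9

Answer: 9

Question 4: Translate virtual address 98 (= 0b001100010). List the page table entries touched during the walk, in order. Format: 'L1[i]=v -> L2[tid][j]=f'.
Answer: L1[0]=0 -> L2[0][3]=84

Derivation:
vaddr = 98 = 0b001100010
Split: l1_idx=0, l2_idx=3, offset=2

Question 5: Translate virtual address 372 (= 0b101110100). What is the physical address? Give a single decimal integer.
Answer: 308

Derivation:
vaddr = 372 = 0b101110100
Split: l1_idx=2, l2_idx=3, offset=20
L1[2] = 1
L2[1][3] = 9
paddr = 9 * 32 + 20 = 308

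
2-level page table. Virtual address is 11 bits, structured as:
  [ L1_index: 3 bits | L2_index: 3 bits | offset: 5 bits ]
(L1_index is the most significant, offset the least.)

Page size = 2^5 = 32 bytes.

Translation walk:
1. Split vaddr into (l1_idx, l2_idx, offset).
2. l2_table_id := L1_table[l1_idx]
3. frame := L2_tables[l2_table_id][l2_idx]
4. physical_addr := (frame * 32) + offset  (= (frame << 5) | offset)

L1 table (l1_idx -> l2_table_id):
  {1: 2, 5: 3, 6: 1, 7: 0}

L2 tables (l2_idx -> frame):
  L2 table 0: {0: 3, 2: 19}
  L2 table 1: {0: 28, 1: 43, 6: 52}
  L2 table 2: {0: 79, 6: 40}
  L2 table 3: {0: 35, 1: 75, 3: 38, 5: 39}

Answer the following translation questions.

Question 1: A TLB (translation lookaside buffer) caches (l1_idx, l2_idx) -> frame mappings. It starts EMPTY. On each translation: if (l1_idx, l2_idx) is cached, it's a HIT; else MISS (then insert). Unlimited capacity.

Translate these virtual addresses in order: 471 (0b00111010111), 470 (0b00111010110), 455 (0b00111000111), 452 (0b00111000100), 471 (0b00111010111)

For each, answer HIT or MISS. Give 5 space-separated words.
Answer: MISS HIT HIT HIT HIT

Derivation:
vaddr=471: (1,6) not in TLB -> MISS, insert
vaddr=470: (1,6) in TLB -> HIT
vaddr=455: (1,6) in TLB -> HIT
vaddr=452: (1,6) in TLB -> HIT
vaddr=471: (1,6) in TLB -> HIT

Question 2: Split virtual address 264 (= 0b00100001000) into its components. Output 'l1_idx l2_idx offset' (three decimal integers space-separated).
vaddr = 264 = 0b00100001000
  top 3 bits -> l1_idx = 1
  next 3 bits -> l2_idx = 0
  bottom 5 bits -> offset = 8

Answer: 1 0 8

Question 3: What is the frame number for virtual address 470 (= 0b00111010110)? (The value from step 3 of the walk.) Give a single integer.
vaddr = 470: l1_idx=1, l2_idx=6
L1[1] = 2; L2[2][6] = 40

Answer: 40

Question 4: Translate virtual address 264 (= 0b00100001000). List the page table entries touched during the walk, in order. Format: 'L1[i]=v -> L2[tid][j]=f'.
Answer: L1[1]=2 -> L2[2][0]=79

Derivation:
vaddr = 264 = 0b00100001000
Split: l1_idx=1, l2_idx=0, offset=8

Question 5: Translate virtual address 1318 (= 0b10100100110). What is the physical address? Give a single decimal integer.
Answer: 2406

Derivation:
vaddr = 1318 = 0b10100100110
Split: l1_idx=5, l2_idx=1, offset=6
L1[5] = 3
L2[3][1] = 75
paddr = 75 * 32 + 6 = 2406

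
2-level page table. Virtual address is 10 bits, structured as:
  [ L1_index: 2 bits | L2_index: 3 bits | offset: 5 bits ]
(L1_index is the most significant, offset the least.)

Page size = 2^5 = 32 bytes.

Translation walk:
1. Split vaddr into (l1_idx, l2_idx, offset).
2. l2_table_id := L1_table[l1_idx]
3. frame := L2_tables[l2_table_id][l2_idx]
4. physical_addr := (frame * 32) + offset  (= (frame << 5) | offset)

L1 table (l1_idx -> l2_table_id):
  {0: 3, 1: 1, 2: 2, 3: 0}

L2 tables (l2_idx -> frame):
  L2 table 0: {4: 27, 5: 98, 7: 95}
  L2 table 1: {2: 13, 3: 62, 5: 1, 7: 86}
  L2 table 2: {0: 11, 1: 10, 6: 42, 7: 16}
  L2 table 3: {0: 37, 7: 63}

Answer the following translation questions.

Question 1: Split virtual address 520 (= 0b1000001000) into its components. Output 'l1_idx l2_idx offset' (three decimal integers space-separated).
Answer: 2 0 8

Derivation:
vaddr = 520 = 0b1000001000
  top 2 bits -> l1_idx = 2
  next 3 bits -> l2_idx = 0
  bottom 5 bits -> offset = 8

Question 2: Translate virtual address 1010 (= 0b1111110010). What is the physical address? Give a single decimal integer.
vaddr = 1010 = 0b1111110010
Split: l1_idx=3, l2_idx=7, offset=18
L1[3] = 0
L2[0][7] = 95
paddr = 95 * 32 + 18 = 3058

Answer: 3058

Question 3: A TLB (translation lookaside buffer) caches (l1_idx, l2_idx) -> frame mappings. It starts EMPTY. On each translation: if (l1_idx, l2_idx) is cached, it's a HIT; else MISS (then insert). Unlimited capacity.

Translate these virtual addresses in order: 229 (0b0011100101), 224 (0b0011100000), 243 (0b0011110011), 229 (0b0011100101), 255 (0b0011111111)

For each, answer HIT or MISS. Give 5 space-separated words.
vaddr=229: (0,7) not in TLB -> MISS, insert
vaddr=224: (0,7) in TLB -> HIT
vaddr=243: (0,7) in TLB -> HIT
vaddr=229: (0,7) in TLB -> HIT
vaddr=255: (0,7) in TLB -> HIT

Answer: MISS HIT HIT HIT HIT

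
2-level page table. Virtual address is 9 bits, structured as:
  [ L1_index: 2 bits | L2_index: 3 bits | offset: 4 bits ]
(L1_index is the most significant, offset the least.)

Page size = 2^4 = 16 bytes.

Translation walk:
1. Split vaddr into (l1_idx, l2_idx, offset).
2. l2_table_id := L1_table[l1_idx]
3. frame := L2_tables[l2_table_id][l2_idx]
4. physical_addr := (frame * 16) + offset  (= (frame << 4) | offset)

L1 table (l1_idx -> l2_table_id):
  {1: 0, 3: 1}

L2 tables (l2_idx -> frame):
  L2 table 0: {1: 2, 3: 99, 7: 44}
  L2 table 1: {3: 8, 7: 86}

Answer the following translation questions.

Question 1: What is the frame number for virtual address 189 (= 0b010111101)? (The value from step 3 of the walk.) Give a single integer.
vaddr = 189: l1_idx=1, l2_idx=3
L1[1] = 0; L2[0][3] = 99

Answer: 99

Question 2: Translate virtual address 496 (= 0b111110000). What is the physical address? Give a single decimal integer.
Answer: 1376

Derivation:
vaddr = 496 = 0b111110000
Split: l1_idx=3, l2_idx=7, offset=0
L1[3] = 1
L2[1][7] = 86
paddr = 86 * 16 + 0 = 1376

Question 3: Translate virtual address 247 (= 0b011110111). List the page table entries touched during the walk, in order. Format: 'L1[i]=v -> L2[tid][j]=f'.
Answer: L1[1]=0 -> L2[0][7]=44

Derivation:
vaddr = 247 = 0b011110111
Split: l1_idx=1, l2_idx=7, offset=7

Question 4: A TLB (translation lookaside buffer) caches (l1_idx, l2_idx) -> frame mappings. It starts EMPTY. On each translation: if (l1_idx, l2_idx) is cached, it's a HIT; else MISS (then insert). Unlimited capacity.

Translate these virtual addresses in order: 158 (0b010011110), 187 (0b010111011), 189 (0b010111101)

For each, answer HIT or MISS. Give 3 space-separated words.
Answer: MISS MISS HIT

Derivation:
vaddr=158: (1,1) not in TLB -> MISS, insert
vaddr=187: (1,3) not in TLB -> MISS, insert
vaddr=189: (1,3) in TLB -> HIT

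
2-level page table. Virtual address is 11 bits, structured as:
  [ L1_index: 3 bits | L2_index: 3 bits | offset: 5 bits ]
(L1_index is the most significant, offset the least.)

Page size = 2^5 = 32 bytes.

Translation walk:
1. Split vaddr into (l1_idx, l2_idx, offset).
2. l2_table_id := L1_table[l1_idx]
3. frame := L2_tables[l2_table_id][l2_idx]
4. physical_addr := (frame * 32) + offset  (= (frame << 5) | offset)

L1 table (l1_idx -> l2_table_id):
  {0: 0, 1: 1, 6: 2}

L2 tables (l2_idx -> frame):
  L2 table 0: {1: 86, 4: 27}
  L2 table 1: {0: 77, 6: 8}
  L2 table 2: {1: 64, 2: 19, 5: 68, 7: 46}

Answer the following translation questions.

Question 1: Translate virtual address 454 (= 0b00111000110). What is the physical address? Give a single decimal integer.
vaddr = 454 = 0b00111000110
Split: l1_idx=1, l2_idx=6, offset=6
L1[1] = 1
L2[1][6] = 8
paddr = 8 * 32 + 6 = 262

Answer: 262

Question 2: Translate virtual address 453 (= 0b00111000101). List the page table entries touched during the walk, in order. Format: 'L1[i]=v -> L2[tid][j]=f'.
vaddr = 453 = 0b00111000101
Split: l1_idx=1, l2_idx=6, offset=5

Answer: L1[1]=1 -> L2[1][6]=8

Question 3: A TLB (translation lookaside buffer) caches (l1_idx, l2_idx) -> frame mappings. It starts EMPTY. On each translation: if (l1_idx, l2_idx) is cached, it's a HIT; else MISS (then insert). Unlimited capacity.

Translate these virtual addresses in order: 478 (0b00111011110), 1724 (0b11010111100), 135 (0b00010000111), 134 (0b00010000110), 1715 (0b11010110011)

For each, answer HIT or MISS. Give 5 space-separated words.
vaddr=478: (1,6) not in TLB -> MISS, insert
vaddr=1724: (6,5) not in TLB -> MISS, insert
vaddr=135: (0,4) not in TLB -> MISS, insert
vaddr=134: (0,4) in TLB -> HIT
vaddr=1715: (6,5) in TLB -> HIT

Answer: MISS MISS MISS HIT HIT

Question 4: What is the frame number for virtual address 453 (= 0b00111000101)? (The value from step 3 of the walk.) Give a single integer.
vaddr = 453: l1_idx=1, l2_idx=6
L1[1] = 1; L2[1][6] = 8

Answer: 8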